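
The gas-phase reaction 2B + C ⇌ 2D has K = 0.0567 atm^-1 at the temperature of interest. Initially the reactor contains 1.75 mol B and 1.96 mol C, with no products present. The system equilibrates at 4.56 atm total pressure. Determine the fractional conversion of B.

X = 0.264

Basis: 1.75 mol B initially; let X = conversion of B. Extent ξ = 0.875X.
Mole table: n_B = 1.75 − 1.75X; n_C = 1.96 − 0.875X; n_D = 1.75X.
Total moles n_T = 3.71 − 0.875X.
y_i = n_i/n_T, p_i = y_i·P. K = p_D^2 / (p_B^2 p_C).
Setting this equal to 0.0567 atm^-1 and taking the physical root (0 < X < 1) gives X = 0.264.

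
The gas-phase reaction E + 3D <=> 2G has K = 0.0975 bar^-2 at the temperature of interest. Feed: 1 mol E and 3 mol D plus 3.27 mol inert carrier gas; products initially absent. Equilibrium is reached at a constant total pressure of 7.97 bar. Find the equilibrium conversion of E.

Let X = conversion of E (basis 1 mol E); extent of reaction ξ = X.
At extent ξ: n_E = 1 − X; n_D = 3 − 3X; n_G = 2X; n_I = 3.27 (inert).
Summing: n_T = 7.27 − 2X.
y_i = n_i/n_T, p_i = y_i·P. K = p_G^2 / (p_E p_D^3).
Equating to 0.0975 bar^-2 and solving on 0 < X < 1: X = 0.381.

X = 0.381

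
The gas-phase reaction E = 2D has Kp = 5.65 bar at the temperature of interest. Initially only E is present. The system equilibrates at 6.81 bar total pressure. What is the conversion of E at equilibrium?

Let X = conversion of E (basis 1 mol E); extent of reaction ξ = X.
Mole table: n_E = 1 − X; n_D = 2X.
n_T = Σnᵢ = 1 + X.
y_i = n_i/n_T, p_i = y_i·P. Kp = p_D^2 / (p_E).
This yields a degree-2 equation in X; solving on (0,1), X = 0.414.

X = 0.414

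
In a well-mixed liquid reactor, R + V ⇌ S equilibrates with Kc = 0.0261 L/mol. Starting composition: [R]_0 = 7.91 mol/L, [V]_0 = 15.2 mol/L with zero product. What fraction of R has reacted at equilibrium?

X = 0.256

Let X = conversion of R; extent ξ = 7.91·X mol/L.
Concentrations: [R] = 7.91 − 7.91X; [V] = 15.2 − 7.91X; [S] = 7.91X.
Kc = [S] / ([R] [V]).
Solving Kc = 0.0261 for X ∈ (0,1): X = 0.256.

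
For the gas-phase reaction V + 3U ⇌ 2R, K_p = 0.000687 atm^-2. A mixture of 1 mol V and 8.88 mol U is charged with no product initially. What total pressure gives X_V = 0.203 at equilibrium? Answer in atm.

Basis: 1 mol V initially; let X = conversion of V. Extent ξ = X.
At extent ξ: n_V = 1 − X; n_U = 8.88 − 3X; n_R = 2X.
n_T = Σnᵢ = 9.88 − 2X.
K_p = p_R^2 / (p_V p_U^3) with p_i = (n_i/n_T)·P.
At X = 0.203: the mole-fraction product g(X) = Π y_i^ν_i = 0.03281. Since K_p = g(X)·P^{-2}, P = (g/K_p)^(1/2) = (0.03281/0.000687)^(1/2) = 6.91 atm.

P = 6.91 atm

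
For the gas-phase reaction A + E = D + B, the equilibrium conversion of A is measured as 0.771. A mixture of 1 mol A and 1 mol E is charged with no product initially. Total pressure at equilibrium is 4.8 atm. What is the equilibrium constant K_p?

Let X = conversion of A (basis 1 mol A); extent of reaction ξ = X.
At extent ξ: n_A = 1 − X; n_E = 1 − X; n_D = X; n_B = X.
n_T stays at 2 (no change in mole number).
At X = 0.771: n_A = 0.229, n_E = 0.229, n_D = 0.771, n_B = 0.771, n_T = 2.
p_i = (n_i/n_T)·P. K_p = p_D p_B / (p_A p_E) = 11.3.

K_p = 11.3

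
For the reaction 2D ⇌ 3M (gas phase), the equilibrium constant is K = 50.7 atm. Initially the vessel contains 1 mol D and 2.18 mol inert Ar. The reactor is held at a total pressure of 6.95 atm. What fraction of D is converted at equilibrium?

Let X = conversion of D (basis 1 mol D); extent of reaction ξ = 0.5X.
Moles: n_D = 1 − X; n_M = 1.5X; n_I = 2.18 (inert).
Total moles n_T = 3.18 + 0.5X.
Mole fractions y_i = n_i/n_T; K = p_M^3 / (p_D^2) with p_i = y_i·P.
Substituting and setting equal to 50.7 atm gives a polynomial in X; the root in (0,1) is X = 0.761.

X = 0.761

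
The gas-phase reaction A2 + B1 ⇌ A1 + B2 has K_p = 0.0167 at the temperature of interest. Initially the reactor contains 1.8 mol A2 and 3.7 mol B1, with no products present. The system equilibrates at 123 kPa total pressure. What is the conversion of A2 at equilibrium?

X = 0.163

Take 1.8 mol A2 as basis and let X be its fractional conversion, so ξ = 1.8X.
At extent ξ: n_A2 = 1.8 − 1.8X; n_B1 = 3.7 − 1.8X; n_A1 = 1.8X; n_B2 = 1.8X.
Total moles n_T = 5.5 (Δν = 0, constant).
y_i = n_i/n_T, p_i = y_i·P. K_p = p_A1 p_B2 / (p_A2 p_B1).
This yields a degree-2 equation in X; solving on (0,1), X = 0.163.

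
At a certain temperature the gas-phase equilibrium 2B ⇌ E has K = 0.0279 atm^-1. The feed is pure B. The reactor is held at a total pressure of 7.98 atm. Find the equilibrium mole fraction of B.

y_B = 0.842

Take 1 mol B as basis and let X be its fractional conversion, so ξ = 0.5X.
At extent ξ: n_B = 1 − X; n_E = 0.5X.
Summing: n_T = 1 − 0.5X.
Mole fractions y_i = n_i/n_T; K = p_E / (p_B^2) with p_i = y_i·P.
Setting this equal to 0.0279 atm^-1 and taking the physical root (0 < X < 1) gives X = 0.273.
Then n_B = 0.727, n_T = 0.864, so y_B = 0.842.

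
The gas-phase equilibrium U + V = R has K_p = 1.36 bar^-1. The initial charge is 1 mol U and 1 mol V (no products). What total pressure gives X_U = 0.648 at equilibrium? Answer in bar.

Take 1 mol U as basis and let X be its fractional conversion, so ξ = X.
Species balance: n_U = 1 − X; n_V = 1 − X; n_R = X.
Summing: n_T = 2 − X.
K_p = p_R / (p_U p_V) with p_i = (n_i/n_T)·P.
At X = 0.648: the mole-fraction product g(X) = Π y_i^ν_i = 7.071. Since K_p = g(X)·P^{-1}, P = (g/K_p)^(1/1) = (7.071/1.36)^(1/1) = 5.2 bar.

P = 5.2 bar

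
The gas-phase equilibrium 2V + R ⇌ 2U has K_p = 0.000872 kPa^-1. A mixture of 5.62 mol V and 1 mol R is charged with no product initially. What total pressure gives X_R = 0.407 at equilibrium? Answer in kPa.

P = 345 kPa

Take 1 mol R as basis and let X be its fractional conversion, so ξ = X.
At extent ξ: n_V = 5.62 − 2X; n_R = 1 − X; n_U = 2X.
Summing: n_T = 6.62 − X.
K_p = p_U^2 / (p_V^2 p_R) with p_i = (n_i/n_T)·P.
At X = 0.407: the mole-fraction product g(X) = Π y_i^ν_i = 0.3006. Since K_p = g(X)·P^{-1}, P = (g/K_p)^(1/1) = (0.3006/0.000872)^(1/1) = 345 kPa.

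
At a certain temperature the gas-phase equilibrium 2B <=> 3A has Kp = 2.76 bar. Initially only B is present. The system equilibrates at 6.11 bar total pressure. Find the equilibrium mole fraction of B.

y_B = 0.510

Let X = conversion of B (basis 1 mol B); extent of reaction ξ = 0.5X.
Mole table: n_B = 1 − X; n_A = 1.5X.
n_T = Σnᵢ = 1 + 0.5X.
y_i = n_i/n_T, p_i = y_i·P. Kp = p_A^3 / (p_B^2).
Setting this equal to 2.76 bar and taking the physical root (0 < X < 1) gives X = 0.390.
Then n_B = 0.61, n_T = 1.2, so y_B = 0.510.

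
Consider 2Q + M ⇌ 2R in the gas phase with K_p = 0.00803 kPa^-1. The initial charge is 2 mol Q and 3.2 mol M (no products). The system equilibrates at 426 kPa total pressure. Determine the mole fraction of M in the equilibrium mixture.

Basis: 2 mol Q initially; let X = conversion of Q. Extent ξ = X.
Mole table: n_Q = 2 − 2X; n_M = 3.2 − X; n_R = 2X.
Summing: n_T = 5.2 − X.
Mole fractions y_i = n_i/n_T; K_p = p_R^2 / (p_Q^2 p_M) with p_i = y_i·P.
Substituting and setting equal to 0.00803 kPa^-1 gives a polynomial in X; the root in (0,1) is X = 0.582.
Then n_M = 2.62, n_T = 4.62, so y_M = 0.567.

y_M = 0.567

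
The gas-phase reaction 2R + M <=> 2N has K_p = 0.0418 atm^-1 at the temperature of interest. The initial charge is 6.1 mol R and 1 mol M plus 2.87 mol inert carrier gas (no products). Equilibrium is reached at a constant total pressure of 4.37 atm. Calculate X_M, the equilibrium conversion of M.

X = 0.312

Let X = conversion of M (basis 1 mol M); extent of reaction ξ = X.
Species balance: n_R = 6.1 − 2X; n_M = 1 − X; n_N = 2X; n_I = 2.87 (inert).
Total moles n_T = 9.97 − X.
y_i = n_i/n_T, p_i = y_i·P. K_p = p_N^2 / (p_R^2 p_M).
Equating to 0.0418 atm^-1 and solving on 0 < X < 1: X = 0.312.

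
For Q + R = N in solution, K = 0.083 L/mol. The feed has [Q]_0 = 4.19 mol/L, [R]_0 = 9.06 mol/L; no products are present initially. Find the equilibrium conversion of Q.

Let X = conversion of Q; extent ξ = 4.19·X mol/L.
Concentrations: [Q] = 4.19 − 4.19X; [R] = 9.06 − 4.19X; [N] = 4.19X.
K = [N] / ([Q] [R]).
This equals 0.083 at X = 0.382 (the root in 0 < X < 1).

X = 0.382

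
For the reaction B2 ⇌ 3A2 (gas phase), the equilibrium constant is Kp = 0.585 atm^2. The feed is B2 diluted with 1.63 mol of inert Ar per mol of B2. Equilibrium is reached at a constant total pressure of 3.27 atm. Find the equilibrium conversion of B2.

Basis: 1 mol B2 initially; let X = conversion of B2. Extent ξ = X.
Mole table: n_B2 = 1 − X; n_A2 = 3X; n_I = 1.63 (inert).
Summing: n_T = 2.63 + 2X.
With p_i = (n_i/n_T)P, Kp = p_A2^3 / (p_B2).
Equating to 0.585 atm^2 and solving on 0 < X < 1: X = 0.246.

X = 0.246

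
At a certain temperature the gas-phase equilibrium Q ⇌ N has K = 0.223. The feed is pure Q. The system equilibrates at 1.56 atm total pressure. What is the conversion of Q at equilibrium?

X = 0.182

Take 1 mol Q as basis and let X be its fractional conversion, so ξ = X.
At extent ξ: n_Q = 1 − X; n_N = X.
Total moles n_T = 1 (Δν = 0, constant).
y_i = n_i/n_T, p_i = y_i·P. K = p_N / (p_Q).
Equating to 0.223 and solving on 0 < X < 1: X = 0.182.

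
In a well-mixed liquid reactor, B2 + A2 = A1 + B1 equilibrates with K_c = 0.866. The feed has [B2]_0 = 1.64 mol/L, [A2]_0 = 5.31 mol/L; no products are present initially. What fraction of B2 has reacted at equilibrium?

Let X = conversion of B2; extent ξ = 1.64·X mol/L.
Concentrations: [B2] = 1.64 − 1.64X; [A2] = 5.31 − 1.64X; [A1] = 1.64X; [B1] = 1.64X.
K_c = [A1] [B1] / ([B2] [A2]).
Equating to 0.866: the physical root is X = 0.744.

X = 0.744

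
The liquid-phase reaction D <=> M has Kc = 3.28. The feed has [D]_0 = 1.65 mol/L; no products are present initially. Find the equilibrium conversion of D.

Let X = conversion of D; extent ξ = 1.65·X mol/L.
Concentrations: [D] = 1.65 − 1.65X; [M] = 1.65X.
Kc = [M] / ([D]).
This equals 3.28 at X = 0.766 (the root in 0 < X < 1).

X = 0.766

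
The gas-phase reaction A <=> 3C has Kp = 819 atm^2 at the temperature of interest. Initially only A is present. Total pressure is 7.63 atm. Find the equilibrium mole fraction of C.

Let X = conversion of A (basis 1 mol A); extent of reaction ξ = X.
At extent ξ: n_A = 1 − X; n_C = 3X.
n_T = Σnᵢ = 1 + 2X.
Mole fractions y_i = n_i/n_T; Kp = p_C^3 / (p_A) with p_i = y_i·P.
Substituting and setting equal to 819 atm^2 gives a polynomial in X; the root in (0,1) is X = 0.841.
Then n_C = 2.52, n_T = 2.68, so y_C = 0.941.

y_C = 0.941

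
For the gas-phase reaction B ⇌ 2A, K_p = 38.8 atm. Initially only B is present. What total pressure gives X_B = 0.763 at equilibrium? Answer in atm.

Basis: 1 mol B initially; let X = conversion of B. Extent ξ = X.
Moles: n_B = 1 − X; n_A = 2X.
n_T = Σnᵢ = 1 + X.
K_p = p_A^2 / (p_B) with p_i = (n_i/n_T)·P.
At X = 0.763: the mole-fraction product g(X) = Π y_i^ν_i = 5.573. Since K_p = g(X)·P^{1}, P = (K_p/g)^(1/1) = (38.8/5.573)^(1/1) = 6.96 atm.

P = 6.96 atm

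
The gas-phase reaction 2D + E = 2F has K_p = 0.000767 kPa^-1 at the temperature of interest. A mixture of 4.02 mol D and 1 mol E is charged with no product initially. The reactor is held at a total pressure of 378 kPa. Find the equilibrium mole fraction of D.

y_D = 0.714

Let X = conversion of E (basis 1 mol E); extent of reaction ξ = X.
Moles: n_D = 4.02 − 2X; n_E = 1 − X; n_F = 2X.
Total moles n_T = 5.02 − X.
Mole fractions y_i = n_i/n_T; K_p = p_F^2 / (p_D^2 p_E) with p_i = y_i·P.
Substituting and setting equal to 0.000767 kPa^-1 gives a polynomial in X; the root in (0,1) is X = 0.338.
Then n_D = 3.34, n_T = 4.68, so y_D = 0.714.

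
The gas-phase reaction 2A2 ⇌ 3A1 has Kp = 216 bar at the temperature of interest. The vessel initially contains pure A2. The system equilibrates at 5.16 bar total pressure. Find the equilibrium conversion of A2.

X = 0.822

Basis: 1 mol A2 initially; let X = conversion of A2. Extent ξ = 0.5X.
Moles: n_A2 = 1 − X; n_A1 = 1.5X.
n_T = Σnᵢ = 1 + 0.5X.
y_i = n_i/n_T, p_i = y_i·P. Kp = p_A1^3 / (p_A2^2).
Setting this equal to 216 bar and taking the physical root (0 < X < 1) gives X = 0.822.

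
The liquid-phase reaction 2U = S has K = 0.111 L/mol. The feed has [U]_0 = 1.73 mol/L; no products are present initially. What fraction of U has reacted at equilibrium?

X = 0.229

Let X = conversion of U; extent ξ = 1.73X/2 mol/L.
Concentrations: [U] = 1.73 − 1.73X; [S] = 0.865X.
K = [S] / ([U]^2).
Equating to 0.111 L/mol: the physical root is X = 0.229.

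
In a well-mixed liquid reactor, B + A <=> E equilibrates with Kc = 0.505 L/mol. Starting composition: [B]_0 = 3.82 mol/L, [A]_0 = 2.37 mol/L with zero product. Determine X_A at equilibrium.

Let X = conversion of A; extent ξ = 2.37·X mol/L.
Concentrations: [B] = 3.82 − 2.37X; [A] = 2.37 − 2.37X; [E] = 2.37X.
Kc = [E] / ([B] [A]).
This equals 0.505 at X = 0.558 (the root in 0 < X < 1).

X = 0.558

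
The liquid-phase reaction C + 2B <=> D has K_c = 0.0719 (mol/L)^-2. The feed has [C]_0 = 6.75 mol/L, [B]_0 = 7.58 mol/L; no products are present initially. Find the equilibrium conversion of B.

Let X = conversion of B; extent ξ = 7.58X/2 mol/L.
Concentrations: [C] = 6.75 − 3.79X; [B] = 7.58 − 7.58X; [D] = 3.79X.
K_c = [D] / ([C] [B]^2).
Equating to 0.0719 (mol/L)^-2: the physical root is X = 0.634.

X = 0.634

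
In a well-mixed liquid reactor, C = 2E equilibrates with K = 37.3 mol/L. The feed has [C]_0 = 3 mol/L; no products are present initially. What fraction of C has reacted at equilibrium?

X = 0.796

Let X = conversion of C; extent ξ = 3·X mol/L.
Concentrations: [C] = 3 − 3X; [E] = 6X.
K = [E]^2 / ([C]).
Solving K = 37.3 for X ∈ (0,1): X = 0.796.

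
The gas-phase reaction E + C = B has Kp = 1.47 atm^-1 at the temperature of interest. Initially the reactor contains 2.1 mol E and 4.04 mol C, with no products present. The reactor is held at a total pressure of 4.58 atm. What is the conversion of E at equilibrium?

X = 0.782

Basis: 2.1 mol E initially; let X = conversion of E. Extent ξ = 2.1X.
Moles: n_E = 2.1 − 2.1X; n_C = 4.04 − 2.1X; n_B = 2.1X.
Total moles n_T = 6.14 − 2.1X.
y_i = n_i/n_T, p_i = y_i·P. Kp = p_B / (p_E p_C).
Substituting and setting equal to 1.47 atm^-1 gives a polynomial in X; the root in (0,1) is X = 0.782.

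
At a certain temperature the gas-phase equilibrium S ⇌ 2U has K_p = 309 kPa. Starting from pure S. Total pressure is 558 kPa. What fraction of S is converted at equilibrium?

Let X = conversion of S (basis 1 mol S); extent of reaction ξ = X.
At extent ξ: n_S = 1 − X; n_U = 2X.
Total moles n_T = 1 + X.
Mole fractions y_i = n_i/n_T; K_p = p_U^2 / (p_S) with p_i = y_i·P.
Setting this equal to 309 kPa and taking the physical root (0 < X < 1) gives X = 0.349.

X = 0.349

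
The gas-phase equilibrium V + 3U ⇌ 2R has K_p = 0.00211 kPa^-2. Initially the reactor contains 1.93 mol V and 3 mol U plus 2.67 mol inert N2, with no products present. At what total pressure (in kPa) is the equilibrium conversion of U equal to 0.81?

P = 463 kPa

Basis: 3 mol U initially; let X = conversion of U. Extent ξ = X.
Moles: n_V = 1.93 − X; n_U = 3 − 3X; n_R = 2X; n_I = 2.67 (inert).
Summing: n_T = 7.6 − 2X.
K_p = p_R^2 / (p_V p_U^3) with p_i = (n_i/n_T)·P.
At X = 0.81: the mole-fraction product g(X) = Π y_i^ν_i = 452.5. Since K_p = g(X)·P^{-2}, P = (g/K_p)^(1/2) = (452.5/0.00211)^(1/2) = 463 kPa.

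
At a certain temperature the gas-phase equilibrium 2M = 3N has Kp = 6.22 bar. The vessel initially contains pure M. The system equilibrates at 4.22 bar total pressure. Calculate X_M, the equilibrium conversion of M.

X = 0.509

Basis: 1 mol M initially; let X = conversion of M. Extent ξ = 0.5X.
Mole table: n_M = 1 − X; n_N = 1.5X.
Summing: n_T = 1 + 0.5X.
y_i = n_i/n_T, p_i = y_i·P. Kp = p_N^3 / (p_M^2).
This yields a degree-3 equation in X; solving on (0,1), X = 0.509.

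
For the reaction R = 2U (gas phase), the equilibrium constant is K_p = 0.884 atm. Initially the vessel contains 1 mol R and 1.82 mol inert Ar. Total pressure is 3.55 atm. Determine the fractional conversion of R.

X = 0.357

Take 1 mol R as basis and let X be its fractional conversion, so ξ = X.
Mole table: n_R = 1 − X; n_U = 2X; n_I = 1.82 (inert).
Total moles n_T = 2.82 + X.
y_i = n_i/n_T, p_i = y_i·P. K_p = p_U^2 / (p_R).
Equating to 0.884 atm and solving on 0 < X < 1: X = 0.357.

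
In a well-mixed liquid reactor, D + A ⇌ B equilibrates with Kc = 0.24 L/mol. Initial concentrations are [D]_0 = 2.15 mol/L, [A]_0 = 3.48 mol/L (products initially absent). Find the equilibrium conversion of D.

Let X = conversion of D; extent ξ = 2.15·X mol/L.
Concentrations: [D] = 2.15 − 2.15X; [A] = 3.48 − 2.15X; [B] = 2.15X.
Kc = [B] / ([D] [A]).
Equating to 0.24 L/mol: the physical root is X = 0.388.

X = 0.388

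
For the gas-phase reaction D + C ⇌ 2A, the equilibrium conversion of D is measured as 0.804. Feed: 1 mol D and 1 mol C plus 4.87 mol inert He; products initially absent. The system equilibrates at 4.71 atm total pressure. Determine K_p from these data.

K_p = 67.3

Take 1 mol D as basis and let X be its fractional conversion, so ξ = X.
Mole table: n_D = 1 − X; n_C = 1 − X; n_A = 2X; n_I = 4.87 (inert).
Since Δν = 0, n_T = 6.87 throughout.
At X = 0.804: n_D = 0.196, n_C = 0.196, n_A = 1.61, n_T = 6.87.
p_i = (n_i/n_T)·P. K_p = p_A^2 / (p_D p_C) = 67.3.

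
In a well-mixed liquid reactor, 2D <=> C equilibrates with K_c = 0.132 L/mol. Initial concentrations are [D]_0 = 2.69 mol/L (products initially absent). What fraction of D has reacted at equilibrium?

Let X = conversion of D; extent ξ = 2.69X/2 mol/L.
Concentrations: [D] = 2.69 − 2.69X; [C] = 1.34X.
K_c = [C] / ([D]^2).
Setting equal to 0.132 and solving for X on (0,1) gives X = 0.324.

X = 0.324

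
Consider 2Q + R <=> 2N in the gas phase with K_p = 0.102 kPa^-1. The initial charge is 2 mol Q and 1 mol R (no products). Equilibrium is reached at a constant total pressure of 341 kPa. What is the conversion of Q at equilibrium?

Take 2 mol Q as basis and let X be its fractional conversion, so ξ = X.
Moles: n_Q = 2 − 2X; n_R = 1 − X; n_N = 2X.
Total moles n_T = 3 − X.
y_i = n_i/n_T, p_i = y_i·P. K_p = p_N^2 / (p_Q^2 p_R).
Equating to 0.102 kPa^-1 and solving on 0 < X < 1: X = 0.685.

X = 0.685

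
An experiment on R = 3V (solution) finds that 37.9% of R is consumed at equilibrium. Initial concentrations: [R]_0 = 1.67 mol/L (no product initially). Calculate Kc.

Kc = 6.6 (mol/L)^2

Let X = conversion of R.
Concentrations: [R] = 1.67 − 1.67X; [V] = 5.01X.
At X = 0.379: [R] = 1.04, [V] = 1.9.
Kc = [V]^3 / ([R]) = 6.6 (mol/L)^2.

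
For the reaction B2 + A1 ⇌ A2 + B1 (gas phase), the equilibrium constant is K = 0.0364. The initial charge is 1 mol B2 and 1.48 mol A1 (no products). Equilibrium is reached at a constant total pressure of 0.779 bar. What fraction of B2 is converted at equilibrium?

X = 0.194

Take 1 mol B2 as basis and let X be its fractional conversion, so ξ = X.
Species balance: n_B2 = 1 − X; n_A1 = 1.48 − X; n_A2 = X; n_B1 = X.
Since Δν = 0, n_T = 2.48 throughout.
Mole fractions y_i = n_i/n_T; K = p_A2 p_B1 / (p_B2 p_A1) with p_i = y_i·P.
Setting this equal to 0.0364 and taking the physical root (0 < X < 1) gives X = 0.194.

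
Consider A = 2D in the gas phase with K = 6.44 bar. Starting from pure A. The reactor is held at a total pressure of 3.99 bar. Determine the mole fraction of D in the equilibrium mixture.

y_D = 0.698

Take 1 mol A as basis and let X be its fractional conversion, so ξ = X.
Mole table: n_A = 1 − X; n_D = 2X.
Total moles n_T = 1 + X.
y_i = n_i/n_T, p_i = y_i·P. K = p_D^2 / (p_A).
Setting this equal to 6.44 bar and taking the physical root (0 < X < 1) gives X = 0.536.
Then n_D = 1.07, n_T = 1.54, so y_D = 0.698.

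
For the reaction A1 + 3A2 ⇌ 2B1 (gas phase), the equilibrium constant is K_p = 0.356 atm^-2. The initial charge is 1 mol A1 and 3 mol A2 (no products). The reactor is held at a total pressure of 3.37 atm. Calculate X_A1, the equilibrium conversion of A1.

X = 0.474

Let X = conversion of A1 (basis 1 mol A1); extent of reaction ξ = X.
Species balance: n_A1 = 1 − X; n_A2 = 3 − 3X; n_B1 = 2X.
Summing: n_T = 4 − 2X.
Mole fractions y_i = n_i/n_T; K_p = p_B1^2 / (p_A1 p_A2^3) with p_i = y_i·P.
This yields a degree-4 equation in X; solving on (0,1), X = 0.474.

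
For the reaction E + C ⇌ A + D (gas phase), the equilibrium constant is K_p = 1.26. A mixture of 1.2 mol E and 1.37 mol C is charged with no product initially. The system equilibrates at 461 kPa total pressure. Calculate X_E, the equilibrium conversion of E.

Basis: 1.2 mol E initially; let X = conversion of E. Extent ξ = 1.2X.
Mole table: n_E = 1.2 − 1.2X; n_C = 1.37 − 1.2X; n_A = 1.2X; n_D = 1.2X.
Since Δν = 0, n_T = 2.57 throughout.
y_i = n_i/n_T, p_i = y_i·P. K_p = p_A p_D / (p_E p_C).
Equating to 1.26 and solving on 0 < X < 1: X = 0.564.

X = 0.564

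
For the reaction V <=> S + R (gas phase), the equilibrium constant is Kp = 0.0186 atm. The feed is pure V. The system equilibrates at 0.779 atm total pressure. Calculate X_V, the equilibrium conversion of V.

Let X = conversion of V (basis 1 mol V); extent of reaction ξ = X.
At extent ξ: n_V = 1 − X; n_S = X; n_R = X.
n_T = Σnᵢ = 1 + X.
Mole fractions y_i = n_i/n_T; Kp = p_S p_R / (p_V) with p_i = y_i·P.
Setting this equal to 0.0186 atm and taking the physical root (0 < X < 1) gives X = 0.153.

X = 0.153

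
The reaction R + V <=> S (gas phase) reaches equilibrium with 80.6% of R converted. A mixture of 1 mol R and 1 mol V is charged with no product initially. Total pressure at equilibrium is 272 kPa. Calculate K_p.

Basis: 1 mol R initially; let X = conversion of R. Extent ξ = X.
Moles: n_R = 1 − X; n_V = 1 − X; n_S = X.
Summing: n_T = 2 − X.
At X = 0.806: n_R = 0.194, n_V = 0.194, n_S = 0.806, n_T = 1.19.
p_i = (n_i/n_T)·P. K_p = p_S / (p_R p_V) = 0.094 kPa^-1.

K_p = 0.094 kPa^-1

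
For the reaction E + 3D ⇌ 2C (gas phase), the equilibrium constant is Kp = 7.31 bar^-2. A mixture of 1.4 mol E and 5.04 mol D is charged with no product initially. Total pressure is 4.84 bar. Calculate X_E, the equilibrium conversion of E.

Let X = conversion of E (basis 1.4 mol E); extent of reaction ξ = 1.4X.
At extent ξ: n_E = 1.4 − 1.4X; n_D = 5.04 − 4.2X; n_C = 2.8X.
n_T = Σnᵢ = 6.44 − 2.8X.
Mole fractions y_i = n_i/n_T; Kp = p_C^2 / (p_E p_D^3) with p_i = y_i·P.
This yields a degree-4 equation in X; solving on (0,1), X = 0.862.

X = 0.862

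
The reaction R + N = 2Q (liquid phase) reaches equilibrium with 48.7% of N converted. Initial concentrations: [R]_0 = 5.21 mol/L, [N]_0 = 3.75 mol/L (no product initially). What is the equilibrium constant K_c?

Let X = conversion of N.
Concentrations: [R] = 5.21 − 3.75X; [N] = 3.75 − 3.75X; [Q] = 7.5X.
At X = 0.487: [R] = 3.38, [N] = 1.92, [Q] = 3.65.
K_c = [Q]^2 / ([R] [N]) = 2.05.

K_c = 2.05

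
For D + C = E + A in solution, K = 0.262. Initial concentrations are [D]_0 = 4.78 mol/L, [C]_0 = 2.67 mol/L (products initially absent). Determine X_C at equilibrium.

Let X = conversion of C; extent ξ = 2.67·X mol/L.
Concentrations: [D] = 4.78 − 2.67X; [C] = 2.67 − 2.67X; [E] = 2.67X; [A] = 2.67X.
K = [E] [A] / ([D] [C]).
This equals 0.262 at X = 0.443 (the root in 0 < X < 1).

X = 0.443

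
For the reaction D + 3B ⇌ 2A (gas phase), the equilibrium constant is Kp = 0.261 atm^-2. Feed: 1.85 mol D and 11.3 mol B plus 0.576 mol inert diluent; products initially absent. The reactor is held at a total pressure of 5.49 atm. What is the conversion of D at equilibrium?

X = 0.792

Let X = conversion of D (basis 1.85 mol D); extent of reaction ξ = 1.85X.
At extent ξ: n_D = 1.85 − 1.85X; n_B = 11.3 − 5.55X; n_A = 3.7X; n_I = 0.576 (inert).
n_T = Σnᵢ = 13.7 − 3.7X.
y_i = n_i/n_T, p_i = y_i·P. Kp = p_A^2 / (p_D p_B^3).
Setting this equal to 0.261 atm^-2 and taking the physical root (0 < X < 1) gives X = 0.792.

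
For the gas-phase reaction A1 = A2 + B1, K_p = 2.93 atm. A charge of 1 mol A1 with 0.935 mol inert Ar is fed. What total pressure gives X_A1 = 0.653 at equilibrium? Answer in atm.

Let X = conversion of A1 (basis 1 mol A1); extent of reaction ξ = X.
Mole table: n_A1 = 1 − X; n_A2 = X; n_B1 = X; n_I = 0.935 (inert).
n_T = Σnᵢ = 1.94 + X.
K_p = p_A2 p_B1 / (p_A1) with p_i = (n_i/n_T)·P.
At X = 0.653: the mole-fraction product g(X) = Π y_i^ν_i = 0.4748. Since K_p = g(X)·P^{1}, P = (K_p/g)^(1/1) = (2.93/0.4748)^(1/1) = 6.17 atm.

P = 6.17 atm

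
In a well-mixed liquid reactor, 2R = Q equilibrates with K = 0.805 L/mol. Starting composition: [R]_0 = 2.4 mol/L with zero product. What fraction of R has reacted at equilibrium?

X = 0.604

Let X = conversion of R; extent ξ = 2.4X/2 mol/L.
Concentrations: [R] = 2.4 − 2.4X; [Q] = 1.2X.
K = [Q] / ([R]^2).
Equating to 0.805 L/mol: the physical root is X = 0.604.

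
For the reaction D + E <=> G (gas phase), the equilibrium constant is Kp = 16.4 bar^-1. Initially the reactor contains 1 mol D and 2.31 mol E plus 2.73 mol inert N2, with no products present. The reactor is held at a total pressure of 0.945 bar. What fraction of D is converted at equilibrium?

X = 0.816

Basis: 1 mol D initially; let X = conversion of D. Extent ξ = X.
Moles: n_D = 1 − X; n_E = 2.31 − X; n_G = X; n_I = 2.73 (inert).
Total moles n_T = 6.04 − X.
y_i = n_i/n_T, p_i = y_i·P. Kp = p_G / (p_D p_E).
Equating to 16.4 bar^-1 and solving on 0 < X < 1: X = 0.816.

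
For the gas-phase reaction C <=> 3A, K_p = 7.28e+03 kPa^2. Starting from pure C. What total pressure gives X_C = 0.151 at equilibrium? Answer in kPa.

P = 336 kPa

Basis: 1 mol C initially; let X = conversion of C. Extent ξ = X.
Species balance: n_C = 1 − X; n_A = 3X.
Total moles n_T = 1 + 2X.
K_p = p_A^3 / (p_C) with p_i = (n_i/n_T)·P.
At X = 0.151: the mole-fraction product g(X) = Π y_i^ν_i = 0.06459. Since K_p = g(X)·P^{2}, P = (K_p/g)^(1/2) = (7.28e+03/0.06459)^(1/2) = 336 kPa.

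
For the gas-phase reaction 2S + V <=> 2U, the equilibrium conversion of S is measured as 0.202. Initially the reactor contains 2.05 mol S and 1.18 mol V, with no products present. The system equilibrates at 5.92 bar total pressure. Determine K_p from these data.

Let X = conversion of S (basis 2.05 mol S); extent of reaction ξ = 1.02X.
At extent ξ: n_S = 2.05 − 2.05X; n_V = 1.18 − 1.02X; n_U = 2.05X.
n_T = Σnᵢ = 3.23 − 1.02X.
At X = 0.202: n_S = 1.64, n_V = 0.973, n_U = 0.414, n_T = 3.02.
p_i = (n_i/n_T)·P. K_p = p_U^2 / (p_S^2 p_V) = 0.0336 bar^-1.

K_p = 0.0336 bar^-1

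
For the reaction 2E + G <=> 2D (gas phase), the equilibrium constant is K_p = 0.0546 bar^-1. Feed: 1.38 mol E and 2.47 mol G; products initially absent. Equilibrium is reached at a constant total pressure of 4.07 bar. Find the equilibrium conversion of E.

Basis: 1.38 mol E initially; let X = conversion of E. Extent ξ = 0.69X.
Species balance: n_E = 1.38 − 1.38X; n_G = 2.47 − 0.69X; n_D = 1.38X.
Total moles n_T = 3.85 − 0.69X.
y_i = n_i/n_T, p_i = y_i·P. K_p = p_D^2 / (p_E^2 p_G).
Substituting and setting equal to 0.0546 bar^-1 gives a polynomial in X; the root in (0,1) is X = 0.271.

X = 0.271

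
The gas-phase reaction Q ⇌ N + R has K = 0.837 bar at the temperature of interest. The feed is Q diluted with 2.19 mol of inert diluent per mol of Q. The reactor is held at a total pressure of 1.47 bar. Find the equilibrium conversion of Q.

X = 0.750

Let X = conversion of Q (basis 1 mol Q); extent of reaction ξ = X.
Mole table: n_Q = 1 − X; n_N = X; n_R = X; n_I = 2.19 (inert).
n_T = Σnᵢ = 3.19 + X.
Mole fractions y_i = n_i/n_T; K = p_N p_R / (p_Q) with p_i = y_i·P.
Setting this equal to 0.837 bar and taking the physical root (0 < X < 1) gives X = 0.750.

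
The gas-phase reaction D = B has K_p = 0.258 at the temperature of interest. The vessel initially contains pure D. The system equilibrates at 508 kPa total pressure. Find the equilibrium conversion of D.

Let X = conversion of D (basis 1 mol D); extent of reaction ξ = X.
Moles: n_D = 1 − X; n_B = X.
Since Δν = 0, n_T = 1 throughout.
With p_i = (n_i/n_T)P, K_p = p_B / (p_D).
Substituting and setting equal to 0.258 gives a polynomial in X; the root in (0,1) is X = 0.205.

X = 0.205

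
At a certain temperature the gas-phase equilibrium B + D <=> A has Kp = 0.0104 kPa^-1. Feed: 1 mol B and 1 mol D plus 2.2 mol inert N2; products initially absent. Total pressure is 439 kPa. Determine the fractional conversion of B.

Take 1 mol B as basis and let X be its fractional conversion, so ξ = X.
Species balance: n_B = 1 − X; n_D = 1 − X; n_A = X; n_I = 2.2 (inert).
n_T = Σnᵢ = 4.2 − X.
With p_i = (n_i/n_T)P, Kp = p_A / (p_B p_D).
Setting this equal to 0.0104 kPa^-1 and taking the physical root (0 < X < 1) gives X = 0.414.

X = 0.414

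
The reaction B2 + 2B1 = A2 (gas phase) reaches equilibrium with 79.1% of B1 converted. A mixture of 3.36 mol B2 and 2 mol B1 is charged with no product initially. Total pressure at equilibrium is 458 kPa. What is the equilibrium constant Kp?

Basis: 2 mol B1 initially; let X = conversion of B1. Extent ξ = X.
Moles: n_B2 = 3.36 − X; n_B1 = 2 − 2X; n_A2 = X.
Summing: n_T = 5.36 − 2X.
At X = 0.791: n_B2 = 2.57, n_B1 = 0.418, n_A2 = 0.791, n_T = 3.78.
p_i = (n_i/n_T)·P. Kp = p_A2 / (p_B2 p_B1^2) = 0.00012 kPa^-2.

Kp = 0.00012 kPa^-2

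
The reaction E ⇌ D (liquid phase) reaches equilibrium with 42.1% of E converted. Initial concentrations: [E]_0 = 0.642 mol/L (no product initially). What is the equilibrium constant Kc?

Let X = conversion of E.
Concentrations: [E] = 0.642 − 0.642X; [D] = 0.642X.
At X = 0.421: [E] = 0.372, [D] = 0.27.
Kc = [D] / ([E]) = 0.727.

Kc = 0.727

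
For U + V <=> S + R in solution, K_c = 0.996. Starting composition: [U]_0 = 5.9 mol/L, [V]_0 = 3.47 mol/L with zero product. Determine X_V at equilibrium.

Let X = conversion of V; extent ξ = 3.47·X mol/L.
Concentrations: [U] = 5.9 − 3.47X; [V] = 3.47 − 3.47X; [S] = 3.47X; [R] = 3.47X.
K_c = [S] [R] / ([U] [V]).
This equals 0.996 at X = 0.629 (the root in 0 < X < 1).

X = 0.629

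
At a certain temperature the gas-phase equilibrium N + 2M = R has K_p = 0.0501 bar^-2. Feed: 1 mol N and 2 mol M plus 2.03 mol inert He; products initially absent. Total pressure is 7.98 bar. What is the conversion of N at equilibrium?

X = 0.257

Take 1 mol N as basis and let X be its fractional conversion, so ξ = X.
At extent ξ: n_N = 1 − X; n_M = 2 − 2X; n_R = X; n_I = 2.03 (inert).
Total moles n_T = 5.03 − 2X.
y_i = n_i/n_T, p_i = y_i·P. K_p = p_R / (p_N p_M^2).
Substituting and setting equal to 0.0501 bar^-2 gives a polynomial in X; the root in (0,1) is X = 0.257.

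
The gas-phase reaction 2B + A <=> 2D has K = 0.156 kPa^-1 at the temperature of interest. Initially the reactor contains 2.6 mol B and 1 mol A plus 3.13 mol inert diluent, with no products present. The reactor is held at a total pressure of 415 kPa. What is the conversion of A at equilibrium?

X = 0.786

Let X = conversion of A (basis 1 mol A); extent of reaction ξ = X.
Mole table: n_B = 2.6 − 2X; n_A = 1 − X; n_D = 2X; n_I = 3.13 (inert).
Total moles n_T = 6.73 − X.
y_i = n_i/n_T, p_i = y_i·P. K = p_D^2 / (p_B^2 p_A).
Setting this equal to 0.156 kPa^-1 and taking the physical root (0 < X < 1) gives X = 0.786.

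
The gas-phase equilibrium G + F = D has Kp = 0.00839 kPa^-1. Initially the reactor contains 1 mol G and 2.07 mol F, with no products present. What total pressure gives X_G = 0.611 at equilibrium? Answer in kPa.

Basis: 1 mol G initially; let X = conversion of G. Extent ξ = X.
Moles: n_G = 1 − X; n_F = 2.07 − X; n_D = X.
n_T = Σnᵢ = 3.07 − X.
Kp = p_D / (p_G p_F) with p_i = (n_i/n_T)·P.
At X = 0.611: the mole-fraction product g(X) = Π y_i^ν_i = 2.647. Since Kp = g(X)·P^{-1}, P = (g/Kp)^(1/1) = (2.647/0.00839)^(1/1) = 316 kPa.

P = 316 kPa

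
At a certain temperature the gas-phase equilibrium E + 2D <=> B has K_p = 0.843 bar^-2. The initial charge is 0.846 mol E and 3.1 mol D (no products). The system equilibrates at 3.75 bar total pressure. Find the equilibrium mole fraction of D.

y_D = 0.665

Let X = conversion of E (basis 0.846 mol E); extent of reaction ξ = 0.846X.
At extent ξ: n_E = 0.846 − 0.846X; n_D = 3.1 − 1.69X; n_B = 0.846X.
n_T = Σnᵢ = 3.95 − 1.69X.
Mole fractions y_i = n_i/n_T; K_p = p_B / (p_E p_D^2) with p_i = y_i·P.
Equating to 0.843 bar^-2 and solving on 0 < X < 1: X = 0.840.
Then n_D = 1.68, n_T = 2.53, so y_D = 0.665.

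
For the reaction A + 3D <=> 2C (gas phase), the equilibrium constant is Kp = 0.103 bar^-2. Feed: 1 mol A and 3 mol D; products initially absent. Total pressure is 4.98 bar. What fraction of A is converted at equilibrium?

Let X = conversion of A (basis 1 mol A); extent of reaction ξ = X.
Moles: n_A = 1 − X; n_D = 3 − 3X; n_C = 2X.
Summing: n_T = 4 − 2X.
Mole fractions y_i = n_i/n_T; Kp = p_C^2 / (p_A p_D^3) with p_i = y_i·P.
Setting this equal to 0.103 bar^-2 and taking the physical root (0 < X < 1) gives X = 0.430.

X = 0.430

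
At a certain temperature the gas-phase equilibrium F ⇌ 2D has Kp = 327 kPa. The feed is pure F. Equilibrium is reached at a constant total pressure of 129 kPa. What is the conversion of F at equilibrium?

Take 1 mol F as basis and let X be its fractional conversion, so ξ = X.
At extent ξ: n_F = 1 − X; n_D = 2X.
Summing: n_T = 1 + X.
With p_i = (n_i/n_T)P, Kp = p_D^2 / (p_F).
This yields a degree-2 equation in X; solving on (0,1), X = 0.623.

X = 0.623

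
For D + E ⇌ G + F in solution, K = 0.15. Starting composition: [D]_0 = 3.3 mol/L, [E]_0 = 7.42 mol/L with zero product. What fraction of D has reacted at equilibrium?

Let X = conversion of D; extent ξ = 3.3·X mol/L.
Concentrations: [D] = 3.3 − 3.3X; [E] = 7.42 − 3.3X; [G] = 3.3X; [F] = 3.3X.
K = [G] [F] / ([D] [E]).
Equating to 0.15: the physical root is X = 0.405.

X = 0.405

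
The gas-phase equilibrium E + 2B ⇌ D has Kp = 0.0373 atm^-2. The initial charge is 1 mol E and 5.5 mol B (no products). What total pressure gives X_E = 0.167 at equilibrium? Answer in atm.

P = 2.77 atm

Take 1 mol E as basis and let X be its fractional conversion, so ξ = X.
Mole table: n_E = 1 − X; n_B = 5.5 − 2X; n_D = X.
n_T = Σnᵢ = 6.5 − 2X.
Kp = p_D / (p_E p_B^2) with p_i = (n_i/n_T)·P.
At X = 0.167: the mole-fraction product g(X) = Π y_i^ν_i = 0.2856. Since Kp = g(X)·P^{-2}, P = (g/Kp)^(1/2) = (0.2856/0.0373)^(1/2) = 2.77 atm.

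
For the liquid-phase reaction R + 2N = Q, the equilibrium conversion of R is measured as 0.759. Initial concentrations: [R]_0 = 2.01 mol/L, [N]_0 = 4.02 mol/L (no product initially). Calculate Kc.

Let X = conversion of R.
Concentrations: [R] = 2.01 − 2.01X; [N] = 4.02 − 4.02X; [Q] = 2.01X.
At X = 0.759: [R] = 0.484, [N] = 0.969, [Q] = 1.53.
Kc = [Q] / ([R] [N]^2) = 3.36 (mol/L)^-2.

Kc = 3.36 (mol/L)^-2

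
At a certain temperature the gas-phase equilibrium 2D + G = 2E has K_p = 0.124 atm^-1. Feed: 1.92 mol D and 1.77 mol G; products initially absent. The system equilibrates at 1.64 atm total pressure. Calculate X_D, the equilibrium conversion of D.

Let X = conversion of D (basis 1.92 mol D); extent of reaction ξ = 0.96X.
At extent ξ: n_D = 1.92 − 1.92X; n_G = 1.77 − 0.96X; n_E = 1.92X.
Summing: n_T = 3.69 − 0.96X.
With p_i = (n_i/n_T)P, K_p = p_E^2 / (p_D^2 p_G).
Substituting and setting equal to 0.124 atm^-1 gives a polynomial in X; the root in (0,1) is X = 0.232.

X = 0.232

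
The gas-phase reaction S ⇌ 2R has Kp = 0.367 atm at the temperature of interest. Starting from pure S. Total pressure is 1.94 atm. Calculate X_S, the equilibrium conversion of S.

X = 0.213

Let X = conversion of S (basis 1 mol S); extent of reaction ξ = X.
Species balance: n_S = 1 − X; n_R = 2X.
Summing: n_T = 1 + X.
With p_i = (n_i/n_T)P, Kp = p_R^2 / (p_S).
Equating to 0.367 atm and solving on 0 < X < 1: X = 0.213.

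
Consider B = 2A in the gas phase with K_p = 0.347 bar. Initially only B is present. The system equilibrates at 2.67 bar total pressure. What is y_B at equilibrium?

y_B = 0.699

Take 1 mol B as basis and let X be its fractional conversion, so ξ = X.
Moles: n_B = 1 − X; n_A = 2X.
Total moles n_T = 1 + X.
y_i = n_i/n_T, p_i = y_i·P. K_p = p_A^2 / (p_B).
Substituting and setting equal to 0.347 bar gives a polynomial in X; the root in (0,1) is X = 0.177.
Then n_B = 0.823, n_T = 1.18, so y_B = 0.699.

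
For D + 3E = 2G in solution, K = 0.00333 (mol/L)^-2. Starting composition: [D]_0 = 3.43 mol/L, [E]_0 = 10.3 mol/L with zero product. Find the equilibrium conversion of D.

X = 0.273

Let X = conversion of D; extent ξ = 3.43·X mol/L.
Concentrations: [D] = 3.43 − 3.43X; [E] = 10.3 − 10.3X; [G] = 6.86X.
K = [G]^2 / ([D] [E]^3).
Equating to 0.00333 (mol/L)^-2: the physical root is X = 0.273.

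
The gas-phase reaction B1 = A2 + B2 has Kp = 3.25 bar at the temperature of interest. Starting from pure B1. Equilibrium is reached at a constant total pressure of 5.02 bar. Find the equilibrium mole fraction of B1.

Basis: 1 mol B1 initially; let X = conversion of B1. Extent ξ = X.
Moles: n_B1 = 1 − X; n_A2 = X; n_B2 = X.
Total moles n_T = 1 + X.
With p_i = (n_i/n_T)P, Kp = p_A2 p_B2 / (p_B1).
This yields a degree-2 equation in X; solving on (0,1), X = 0.627.
Then n_B1 = 0.373, n_T = 1.63, so y_B1 = 0.229.

y_B1 = 0.229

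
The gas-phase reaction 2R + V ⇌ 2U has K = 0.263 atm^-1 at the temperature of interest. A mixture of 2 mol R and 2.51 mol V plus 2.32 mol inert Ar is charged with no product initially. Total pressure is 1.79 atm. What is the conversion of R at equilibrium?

Let X = conversion of R (basis 2 mol R); extent of reaction ξ = X.
At extent ξ: n_R = 2 − 2X; n_V = 2.51 − X; n_U = 2X; n_I = 2.32 (inert).
n_T = Σnᵢ = 6.83 − X.
y_i = n_i/n_T, p_i = y_i·P. K = p_U^2 / (p_R^2 p_V).
This yields a degree-3 equation in X; solving on (0,1), X = 0.286.

X = 0.286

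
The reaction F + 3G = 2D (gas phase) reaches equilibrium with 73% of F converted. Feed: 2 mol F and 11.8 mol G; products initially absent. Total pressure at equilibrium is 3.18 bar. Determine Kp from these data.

Kp = 0.452 bar^-2

Basis: 2 mol F initially; let X = conversion of F. Extent ξ = 2X.
Mole table: n_F = 2 − 2X; n_G = 11.8 − 6X; n_D = 4X.
Summing: n_T = 13.8 − 4X.
At X = 0.73: n_F = 0.54, n_G = 7.42, n_D = 2.92, n_T = 10.9.
p_i = (n_i/n_T)·P. Kp = p_D^2 / (p_F p_G^3) = 0.452 bar^-2.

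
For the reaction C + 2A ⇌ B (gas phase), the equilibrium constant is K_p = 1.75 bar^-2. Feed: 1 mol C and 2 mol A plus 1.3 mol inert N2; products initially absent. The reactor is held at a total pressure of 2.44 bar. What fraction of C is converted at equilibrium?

X = 0.493

Basis: 1 mol C initially; let X = conversion of C. Extent ξ = X.
At extent ξ: n_C = 1 − X; n_A = 2 − 2X; n_B = X; n_I = 1.3 (inert).
Summing: n_T = 4.3 − 2X.
With p_i = (n_i/n_T)P, K_p = p_B / (p_C p_A^2).
This yields a degree-3 equation in X; solving on (0,1), X = 0.493.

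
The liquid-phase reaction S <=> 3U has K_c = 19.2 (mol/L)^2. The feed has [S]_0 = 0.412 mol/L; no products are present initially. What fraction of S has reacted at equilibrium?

X = 0.852

Let X = conversion of S; extent ξ = 0.412·X mol/L.
Concentrations: [S] = 0.412 − 0.412X; [U] = 1.24X.
K_c = [U]^3 / ([S]).
Solving K_c = 19.2 for X ∈ (0,1): X = 0.852.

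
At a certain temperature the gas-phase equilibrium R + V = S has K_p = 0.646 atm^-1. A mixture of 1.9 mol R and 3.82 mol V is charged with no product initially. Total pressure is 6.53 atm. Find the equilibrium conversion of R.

Take 1.9 mol R as basis and let X be its fractional conversion, so ξ = 1.9X.
Species balance: n_R = 1.9 − 1.9X; n_V = 3.82 − 1.9X; n_S = 1.9X.
Summing: n_T = 5.72 − 1.9X.
y_i = n_i/n_T, p_i = y_i·P. K_p = p_S / (p_R p_V).
Setting this equal to 0.646 atm^-1 and taking the physical root (0 < X < 1) gives X = 0.705.

X = 0.705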